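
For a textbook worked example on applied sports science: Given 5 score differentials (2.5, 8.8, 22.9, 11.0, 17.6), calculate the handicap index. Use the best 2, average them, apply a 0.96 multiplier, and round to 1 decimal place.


All differentials: 2.5, 8.8, 22.9, 11.0, 17.6
Sorted: 2.5, 8.8, 11.0, 17.6, 22.9
Best 2: 2.5, 8.8
Average of best = 11.3 / 2 = 5.65
Raw index = 5.65 * 0.96 = 5.424
Handicap index = round(5.424, 1) = 5.4

5.4


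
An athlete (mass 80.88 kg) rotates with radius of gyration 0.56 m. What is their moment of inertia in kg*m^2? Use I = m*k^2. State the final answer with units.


I = m * k^2
I = 80.88 * 0.56^2
I = 80.88 * 0.3136 = 25.364 kg*m^2

25.364 kg*m^2


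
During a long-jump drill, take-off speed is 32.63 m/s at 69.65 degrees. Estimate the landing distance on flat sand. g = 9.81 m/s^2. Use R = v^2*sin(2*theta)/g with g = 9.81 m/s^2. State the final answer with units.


R = v^2 * sin(2*theta) / g
Convert angle to radians: theta = 69.65 deg = 1.2156 rad
sin(2*theta) = sin(2.4312) = 0.6521
R = 32.63^2 * 0.6521 / 9.81
R = 1064.7169 * 0.6521 / 9.81 = 70.7747 m

70.7747 m


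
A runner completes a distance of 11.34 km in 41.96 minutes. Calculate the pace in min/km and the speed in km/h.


Pace = time / distance = 41.96 min / 11.34 km = 3.7002 min/km
Speed = distance / time_in_hours = 11.34 / 0.6993 hr
Speed = 16.2154 km/h

3.7002 min/km, 16.2154 km/h


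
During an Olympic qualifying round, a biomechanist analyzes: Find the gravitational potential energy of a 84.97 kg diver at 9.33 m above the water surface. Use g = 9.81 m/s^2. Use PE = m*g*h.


PE = m * g * h
PE = 84.97 * 9.81 * 9.33
PE = 833.5557 * 9.33 = 7777.0747 J

7777.0747 J


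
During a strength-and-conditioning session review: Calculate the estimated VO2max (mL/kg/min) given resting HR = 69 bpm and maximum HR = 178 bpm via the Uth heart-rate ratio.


VO2max = 15.3 * HRmax / HRrest
VO2max = 15.3 * 178 / 69
VO2max = 2723.4 / 69 = 39.4696 mL/kg/min

39.4696 mL/kg/min


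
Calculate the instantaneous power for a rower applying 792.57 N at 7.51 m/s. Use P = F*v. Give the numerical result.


P = F * v
P = 792.57 * 7.51
P = 5952.2007 W

5952.2007 W


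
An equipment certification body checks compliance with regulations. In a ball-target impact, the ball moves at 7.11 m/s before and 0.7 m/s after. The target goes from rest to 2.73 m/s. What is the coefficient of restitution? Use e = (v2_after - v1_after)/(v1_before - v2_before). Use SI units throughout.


e = (v2_after - v1_after) / (v1_before - v2_before)
Numerator = 2.73 - 0.7 = 2.03
Denominator = 7.11 - 0 = 7.11
e = 2.03 / 7.11 = 0.2855

0.2855


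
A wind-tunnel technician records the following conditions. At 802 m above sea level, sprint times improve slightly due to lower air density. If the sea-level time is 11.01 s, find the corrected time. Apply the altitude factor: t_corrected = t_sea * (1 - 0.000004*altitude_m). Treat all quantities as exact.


Correction factor = 1 - 0.000004 * 802 = 0.996792
t_corrected = t_sea * factor = 11.01 * 0.996792
t_corrected = 10.9747 s

10.9747 s


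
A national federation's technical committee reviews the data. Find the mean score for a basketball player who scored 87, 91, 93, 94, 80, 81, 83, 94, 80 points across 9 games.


Average = sum / n
Sum = 783
Average = 783 / 9 = 87

87


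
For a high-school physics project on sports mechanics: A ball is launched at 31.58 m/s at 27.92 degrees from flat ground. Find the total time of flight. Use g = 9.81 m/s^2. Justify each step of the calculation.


T = 2*v*sin(theta)/g
sin(theta) = sin(27.92 deg) = 0.4682
T = 2*31.58*0.4682 / 9.81
T = 29.5739 / 9.81 = 3.0147 s

3.0147 s


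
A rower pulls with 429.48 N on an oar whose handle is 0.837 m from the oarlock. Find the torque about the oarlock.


tau = F * d
tau = 429.48 * 0.837
tau = 359.4748 N*m

359.4748 N*m


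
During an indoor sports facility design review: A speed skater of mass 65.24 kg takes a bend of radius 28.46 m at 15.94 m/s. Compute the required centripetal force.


Fc = m * v^2 / r
v^2 = 15.94^2 = 254.0836
Fc = 65.24 * 254.0836 / 28.46
Fc = 16576.4141 / 28.46 = 582.446 N

582.446 N


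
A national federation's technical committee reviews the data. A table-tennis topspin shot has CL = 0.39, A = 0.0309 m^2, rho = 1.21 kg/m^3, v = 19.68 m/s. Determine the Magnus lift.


FM = 0.5 * CL * rho * A * v^2
FM = 0.5 * 0.39 * 1.21 * 0.0309 * 19.68^2
v^2 = 387.3024
FM = 0.5 * 0.39 * 1.21 * 0.0309 * 387.3024 = 2.8238 N

2.8238 N


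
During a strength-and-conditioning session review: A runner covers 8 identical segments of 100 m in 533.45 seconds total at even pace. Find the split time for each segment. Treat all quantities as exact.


Split time = total_time / n_laps = 533.45 / 8
Split time = 66.6813 s per lap

66.6813 s


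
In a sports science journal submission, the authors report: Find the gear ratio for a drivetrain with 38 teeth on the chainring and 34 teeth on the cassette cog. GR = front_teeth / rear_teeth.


GR = front_teeth / rear_teeth
GR = 38 / 34
GR = 1.1176

1.1176


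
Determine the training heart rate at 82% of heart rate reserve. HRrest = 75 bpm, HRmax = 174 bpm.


Target = HRrest + pct*(HRmax - HRrest)
Heart rate reserve = HRmax - HRrest = 174 - 75 = 99 bpm
Fraction = 82% = 0.82
Target = 75 + 0.82 * 99
Target = 75 + 81.18 = 156.18 bpm

156.18 bpm


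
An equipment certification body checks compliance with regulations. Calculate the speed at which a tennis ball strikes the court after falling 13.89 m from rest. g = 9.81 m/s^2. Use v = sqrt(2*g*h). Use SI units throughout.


v = sqrt(2 * g * h)
v = sqrt(2 * 9.81 * 13.89)
v = sqrt(272.5218) = 16.5082 m/s

16.5082 m/s


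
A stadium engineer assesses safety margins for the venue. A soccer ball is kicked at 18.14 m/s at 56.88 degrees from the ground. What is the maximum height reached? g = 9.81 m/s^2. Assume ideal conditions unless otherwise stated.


H = (v*sin(theta))^2 / (2*g)
vy = v*sin(theta) = 18.14 * sin(56.88 deg) = 15.1928 m/s
H = vy^2 / (2*g) = 230.8199 / (2*9.81)
H = 230.8199 / 19.62 = 11.7645 m

11.7645 m


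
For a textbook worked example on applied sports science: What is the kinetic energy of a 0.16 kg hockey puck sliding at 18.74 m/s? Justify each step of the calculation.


KE = 0.5 * m * v^2
KE = 0.5 * 0.16 * 18.74^2
KE = 0.5 * 0.16 * 351.1876 = 28.095 J

28.095 J


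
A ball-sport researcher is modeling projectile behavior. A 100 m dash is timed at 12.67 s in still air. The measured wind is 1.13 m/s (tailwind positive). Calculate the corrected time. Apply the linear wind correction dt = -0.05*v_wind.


dt = -0.05 * v_wind = -0.05 * 1.13 = -0.0565 s
t_corrected = t_still + dt = 12.67 + (-0.0565)
t_corrected = 12.6135 s

12.6135 s


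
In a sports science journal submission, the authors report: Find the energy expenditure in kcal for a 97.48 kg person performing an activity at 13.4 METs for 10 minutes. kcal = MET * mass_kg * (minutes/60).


kcal = MET * mass * time_hr
Convert time: 10 min = 0.1667 hr
kcal = 13.4 * 97.48 * 0.1667
kcal = 217.7053 kcal

217.7053 kcal


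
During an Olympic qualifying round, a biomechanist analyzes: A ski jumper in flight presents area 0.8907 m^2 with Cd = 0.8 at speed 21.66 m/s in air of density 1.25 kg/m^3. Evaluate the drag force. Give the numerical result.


Fd = 0.5 * Cd * rho * A * v^2
Fd = 0.5 * 0.8 * 1.25 * 0.8907 * 21.66^2
v^2 = 469.1556
Fd = 0.5 * 0.8 * 1.25 * 0.8907 * 469.1556 = 208.9384 N

208.9384 N


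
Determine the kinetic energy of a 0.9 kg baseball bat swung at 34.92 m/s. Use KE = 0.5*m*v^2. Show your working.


KE = 0.5 * m * v^2
KE = 0.5 * 0.9 * 34.92^2
KE = 0.5 * 0.9 * 1219.4064 = 548.7329 J

548.7329 J


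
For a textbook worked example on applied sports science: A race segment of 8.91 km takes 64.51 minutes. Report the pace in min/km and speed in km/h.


Pace = time / distance = 64.51 min / 8.91 km = 7.2402 min/km
Speed = distance / time_in_hours = 8.91 / 1.0752 hr
Speed = 8.2871 km/h

7.2402 min/km, 8.2871 km/h


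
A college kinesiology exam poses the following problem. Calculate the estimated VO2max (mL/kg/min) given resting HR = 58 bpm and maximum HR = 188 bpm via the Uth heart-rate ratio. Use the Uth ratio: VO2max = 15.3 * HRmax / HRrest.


VO2max = 15.3 * HRmax / HRrest
VO2max = 15.3 * 188 / 58
VO2max = 2876.4 / 58 = 49.5931 mL/kg/min

49.5931 mL/kg/min


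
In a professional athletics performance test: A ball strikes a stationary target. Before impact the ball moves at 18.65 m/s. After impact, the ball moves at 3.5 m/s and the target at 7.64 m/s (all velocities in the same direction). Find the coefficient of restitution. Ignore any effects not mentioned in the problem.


e = (v2_after - v1_after) / (v1_before - v2_before)
Numerator = 7.64 - 3.5 = 4.14
Denominator = 18.65 - 0 = 18.65
e = 4.14 / 18.65 = 0.222

0.222


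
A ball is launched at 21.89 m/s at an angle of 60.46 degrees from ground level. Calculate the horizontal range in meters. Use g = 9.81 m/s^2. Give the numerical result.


R = v^2 * sin(2*theta) / g
Convert angle to radians: theta = 60.46 deg = 1.0552 rad
sin(2*theta) = sin(2.1105) = 0.8579
R = 21.89^2 * 0.8579 / 9.81
R = 479.1721 * 0.8579 / 9.81 = 41.9037 m

41.9037 m


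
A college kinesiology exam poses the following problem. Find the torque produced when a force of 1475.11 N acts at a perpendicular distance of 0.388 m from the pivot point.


tau = F * d
tau = 1475.11 * 0.388
tau = 572.3427 N*m

572.3427 N*m


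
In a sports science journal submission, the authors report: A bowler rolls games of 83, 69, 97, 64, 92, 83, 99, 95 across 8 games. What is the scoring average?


Average = sum / n
Sum = 682
Average = 682 / 8 = 85.25

85.25


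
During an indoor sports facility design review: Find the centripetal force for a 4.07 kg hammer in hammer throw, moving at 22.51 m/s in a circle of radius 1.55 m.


Fc = m * v^2 / r
v^2 = 22.51^2 = 506.7001
Fc = 4.07 * 506.7001 / 1.55
Fc = 2062.2694 / 1.55 = 1330.4964 N

1330.4964 N


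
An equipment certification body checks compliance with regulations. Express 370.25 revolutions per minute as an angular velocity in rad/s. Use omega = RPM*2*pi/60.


omega = RPM * 2 * pi / 60
omega = 370.25 * 2 * 3.14159 / 60
omega = 2326.3494 / 60 = 38.7725 rad/s

38.7725 rad/s


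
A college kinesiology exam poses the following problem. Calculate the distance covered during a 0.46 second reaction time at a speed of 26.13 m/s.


d = v * t
d = 26.13 * 0.46
d = 12.0198 m

12.0198 m


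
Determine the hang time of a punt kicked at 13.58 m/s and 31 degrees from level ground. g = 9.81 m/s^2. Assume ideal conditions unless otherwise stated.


T = 2*v*sin(theta)/g
sin(theta) = sin(31 deg) = 0.515
T = 2*13.58*0.515 / 9.81
T = 13.9884 / 9.81 = 1.4259 s

1.4259 s


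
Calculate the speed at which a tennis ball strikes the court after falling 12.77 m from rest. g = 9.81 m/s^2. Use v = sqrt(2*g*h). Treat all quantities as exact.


v = sqrt(2 * g * h)
v = sqrt(2 * 9.81 * 12.77)
v = sqrt(250.5474) = 15.8287 m/s

15.8287 m/s


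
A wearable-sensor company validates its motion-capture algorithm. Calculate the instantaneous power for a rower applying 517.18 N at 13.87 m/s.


P = F * v
P = 517.18 * 13.87
P = 7173.2866 W

7173.2866 W


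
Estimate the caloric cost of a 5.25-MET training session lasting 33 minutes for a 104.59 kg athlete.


kcal = MET * mass * time_hr
Convert time: 33 min = 0.55 hr
kcal = 5.25 * 104.59 * 0.55
kcal = 302.0036 kcal

302.0036 kcal


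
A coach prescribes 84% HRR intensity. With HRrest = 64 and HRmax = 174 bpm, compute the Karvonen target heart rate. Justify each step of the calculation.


Target = HRrest + pct*(HRmax - HRrest)
Heart rate reserve = HRmax - HRrest = 174 - 64 = 110 bpm
Fraction = 84% = 0.84
Target = 64 + 0.84 * 110
Target = 64 + 92.4 = 156.4 bpm

156.4 bpm


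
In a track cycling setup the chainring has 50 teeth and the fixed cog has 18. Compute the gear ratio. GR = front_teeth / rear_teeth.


GR = front_teeth / rear_teeth
GR = 50 / 18
GR = 2.7778

2.7778


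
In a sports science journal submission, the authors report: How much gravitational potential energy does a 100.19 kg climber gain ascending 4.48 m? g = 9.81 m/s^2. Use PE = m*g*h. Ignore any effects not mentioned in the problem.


PE = m * g * h
PE = 100.19 * 9.81 * 4.48
PE = 982.8639 * 4.48 = 4403.2303 J

4403.2303 J


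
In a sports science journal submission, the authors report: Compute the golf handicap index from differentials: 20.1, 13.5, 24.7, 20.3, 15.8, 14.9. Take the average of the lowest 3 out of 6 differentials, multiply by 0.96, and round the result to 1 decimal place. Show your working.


All differentials: 20.1, 13.5, 24.7, 20.3, 15.8, 14.9
Sorted: 13.5, 14.9, 15.8, 20.1, 20.3, 24.7
Best 3: 13.5, 14.9, 15.8
Average of best = 44.2 / 3 = 14.7333
Raw index = 14.7333 * 0.96 = 14.144
Handicap index = round(14.144, 1) = 14.1

14.1


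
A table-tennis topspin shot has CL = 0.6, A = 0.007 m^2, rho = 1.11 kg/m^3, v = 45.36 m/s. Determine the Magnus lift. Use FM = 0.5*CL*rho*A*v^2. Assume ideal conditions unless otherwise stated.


FM = 0.5 * CL * rho * A * v^2
FM = 0.5 * 0.6 * 1.11 * 0.007 * 45.36^2
v^2 = 2057.5296
FM = 0.5 * 0.6 * 1.11 * 0.007 * 2057.5296 = 4.7961 N

4.7961 N


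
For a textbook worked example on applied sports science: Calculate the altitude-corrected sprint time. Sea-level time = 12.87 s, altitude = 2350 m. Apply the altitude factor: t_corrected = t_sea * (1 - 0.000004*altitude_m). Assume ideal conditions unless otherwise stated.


Correction factor = 1 - 0.000004 * 2350 = 0.9906
t_corrected = t_sea * factor = 12.87 * 0.9906
t_corrected = 12.749 s

12.749 s


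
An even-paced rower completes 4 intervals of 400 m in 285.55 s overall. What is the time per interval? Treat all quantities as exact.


Split time = total_time / n_laps = 285.55 / 4
Split time = 71.3875 s per lap

71.3875 s


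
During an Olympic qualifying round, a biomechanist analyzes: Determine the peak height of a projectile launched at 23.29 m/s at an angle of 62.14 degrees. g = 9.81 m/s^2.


H = (v*sin(theta))^2 / (2*g)
vy = v*sin(theta) = 23.29 * sin(62.14 deg) = 20.5905 m/s
H = vy^2 / (2*g) = 423.9689 / (2*9.81)
H = 423.9689 / 19.62 = 21.609 m

21.609 m


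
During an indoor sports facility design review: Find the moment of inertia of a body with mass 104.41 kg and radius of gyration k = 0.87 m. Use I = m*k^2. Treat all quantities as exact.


I = m * k^2
I = 104.41 * 0.87^2
I = 104.41 * 0.7569 = 79.0279 kg*m^2

79.0279 kg*m^2


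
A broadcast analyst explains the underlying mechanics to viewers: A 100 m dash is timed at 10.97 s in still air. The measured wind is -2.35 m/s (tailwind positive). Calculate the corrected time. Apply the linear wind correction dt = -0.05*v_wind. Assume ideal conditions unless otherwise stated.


dt = -0.05 * v_wind = -0.05 * -2.35 = 0.1175 s
t_corrected = t_still + dt = 10.97 + (0.1175)
t_corrected = 11.0875 s

11.0875 s


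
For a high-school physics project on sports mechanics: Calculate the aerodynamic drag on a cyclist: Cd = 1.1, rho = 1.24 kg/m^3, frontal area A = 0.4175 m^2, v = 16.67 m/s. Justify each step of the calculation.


Fd = 0.5 * Cd * rho * A * v^2
Fd = 0.5 * 1.1 * 1.24 * 0.4175 * 16.67^2
v^2 = 277.8889
Fd = 0.5 * 1.1 * 1.24 * 0.4175 * 277.8889 = 79.1247 N

79.1247 N


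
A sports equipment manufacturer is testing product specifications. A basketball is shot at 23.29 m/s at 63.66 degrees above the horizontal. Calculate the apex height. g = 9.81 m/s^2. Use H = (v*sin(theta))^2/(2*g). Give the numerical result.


H = (v*sin(theta))^2 / (2*g)
vy = v*sin(theta) = 23.29 * sin(63.66 deg) = 20.872 m/s
H = vy^2 / (2*g) = 435.6387 / (2*9.81)
H = 435.6387 / 19.62 = 22.2038 m

22.2038 m


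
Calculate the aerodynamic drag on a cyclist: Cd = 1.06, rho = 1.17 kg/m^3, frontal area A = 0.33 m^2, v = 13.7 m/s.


Fd = 0.5 * Cd * rho * A * v^2
Fd = 0.5 * 1.06 * 1.17 * 0.33 * 13.7^2
v^2 = 187.69
Fd = 0.5 * 1.06 * 1.17 * 0.33 * 187.69 = 38.4076 N

38.4076 N


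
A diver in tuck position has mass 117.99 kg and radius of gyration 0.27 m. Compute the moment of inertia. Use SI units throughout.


I = m * k^2
I = 117.99 * 0.27^2
I = 117.99 * 0.0729 = 8.6015 kg*m^2

8.6015 kg*m^2


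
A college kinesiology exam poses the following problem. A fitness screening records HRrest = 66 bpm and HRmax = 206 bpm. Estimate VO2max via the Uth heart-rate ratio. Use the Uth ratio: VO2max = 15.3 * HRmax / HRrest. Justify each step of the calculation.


VO2max = 15.3 * HRmax / HRrest
VO2max = 15.3 * 206 / 66
VO2max = 3151.8 / 66 = 47.7545 mL/kg/min

47.7545 mL/kg/min


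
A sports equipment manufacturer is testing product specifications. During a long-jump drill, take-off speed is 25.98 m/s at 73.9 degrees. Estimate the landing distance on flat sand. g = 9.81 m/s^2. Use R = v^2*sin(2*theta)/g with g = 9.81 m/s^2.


R = v^2 * sin(2*theta) / g
Convert angle to radians: theta = 73.9 deg = 1.2898 rad
sin(2*theta) = sin(2.5796) = 0.5329
R = 25.98^2 * 0.5329 / 9.81
R = 674.9604 * 0.5329 / 9.81 = 36.6636 m

36.6636 m


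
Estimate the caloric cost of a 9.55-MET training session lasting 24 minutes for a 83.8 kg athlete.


kcal = MET * mass * time_hr
Convert time: 24 min = 0.4 hr
kcal = 9.55 * 83.8 * 0.4
kcal = 320.116 kcal

320.116 kcal


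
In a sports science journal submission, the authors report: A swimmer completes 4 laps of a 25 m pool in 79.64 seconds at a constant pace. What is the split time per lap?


Split time = total_time / n_laps = 79.64 / 4
Split time = 19.91 s per lap

19.91 s


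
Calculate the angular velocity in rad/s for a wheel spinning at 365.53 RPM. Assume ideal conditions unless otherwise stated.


omega = RPM * 2 * pi / 60
omega = 365.53 * 2 * 3.14159 / 60
omega = 2296.6927 / 60 = 38.2782 rad/s

38.2782 rad/s


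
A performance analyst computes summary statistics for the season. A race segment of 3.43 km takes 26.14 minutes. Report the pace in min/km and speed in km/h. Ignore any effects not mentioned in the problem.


Pace = time / distance = 26.14 min / 3.43 km = 7.621 min/km
Speed = distance / time_in_hours = 3.43 / 0.4357 hr
Speed = 7.873 km/h

7.621 min/km, 7.873 km/h


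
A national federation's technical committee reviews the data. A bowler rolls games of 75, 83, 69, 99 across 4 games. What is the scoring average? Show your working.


Average = sum / n
Sum = 326
Average = 326 / 4 = 81.5

81.5


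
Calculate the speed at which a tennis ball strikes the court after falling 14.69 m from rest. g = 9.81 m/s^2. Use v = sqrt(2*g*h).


v = sqrt(2 * g * h)
v = sqrt(2 * 9.81 * 14.69)
v = sqrt(288.2178) = 16.977 m/s

16.977 m/s


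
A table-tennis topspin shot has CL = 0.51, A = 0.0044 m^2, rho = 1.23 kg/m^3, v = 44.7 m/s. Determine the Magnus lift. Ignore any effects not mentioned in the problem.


FM = 0.5 * CL * rho * A * v^2
FM = 0.5 * 0.51 * 1.23 * 0.0044 * 44.7^2
v^2 = 1998.09
FM = 0.5 * 0.51 * 1.23 * 0.0044 * 1998.09 = 2.7575 N

2.7575 N


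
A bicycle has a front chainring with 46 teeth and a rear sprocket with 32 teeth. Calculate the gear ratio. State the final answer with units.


GR = front_teeth / rear_teeth
GR = 46 / 32
GR = 1.4375

1.4375


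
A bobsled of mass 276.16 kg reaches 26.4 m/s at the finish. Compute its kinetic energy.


KE = 0.5 * m * v^2
KE = 0.5 * 276.16 * 26.4^2
KE = 0.5 * 276.16 * 696.96 = 96236.2368 J

96236.2368 J


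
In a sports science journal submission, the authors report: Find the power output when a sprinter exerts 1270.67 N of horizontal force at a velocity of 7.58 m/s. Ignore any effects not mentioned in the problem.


P = F * v
P = 1270.67 * 7.58
P = 9631.6786 W

9631.6786 W


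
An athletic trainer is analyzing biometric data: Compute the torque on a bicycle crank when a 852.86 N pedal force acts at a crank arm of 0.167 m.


tau = F * d
tau = 852.86 * 0.167
tau = 142.4276 N*m

142.4276 N*m


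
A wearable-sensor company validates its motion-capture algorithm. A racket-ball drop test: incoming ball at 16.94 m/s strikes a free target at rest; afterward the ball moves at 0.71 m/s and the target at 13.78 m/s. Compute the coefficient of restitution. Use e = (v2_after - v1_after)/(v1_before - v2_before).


e = (v2_after - v1_after) / (v1_before - v2_before)
Numerator = 13.78 - 0.71 = 13.07
Denominator = 16.94 - 0 = 16.94
e = 13.07 / 16.94 = 0.7715

0.7715


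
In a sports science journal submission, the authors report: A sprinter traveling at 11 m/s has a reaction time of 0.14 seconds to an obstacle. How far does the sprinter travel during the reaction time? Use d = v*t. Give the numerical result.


d = v * t
d = 11 * 0.14
d = 1.54 m

1.54 m


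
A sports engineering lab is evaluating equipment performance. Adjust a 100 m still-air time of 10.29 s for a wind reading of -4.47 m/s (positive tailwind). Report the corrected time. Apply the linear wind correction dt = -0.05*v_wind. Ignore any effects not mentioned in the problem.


dt = -0.05 * v_wind = -0.05 * -4.47 = 0.2235 s
t_corrected = t_still + dt = 10.29 + (0.2235)
t_corrected = 10.5135 s

10.5135 s


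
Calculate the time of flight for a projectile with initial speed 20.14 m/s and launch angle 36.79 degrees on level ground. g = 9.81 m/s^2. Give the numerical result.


T = 2*v*sin(theta)/g
sin(theta) = sin(36.79 deg) = 0.5989
T = 2*20.14*0.5989 / 9.81
T = 24.123 / 9.81 = 2.459 s

2.459 s


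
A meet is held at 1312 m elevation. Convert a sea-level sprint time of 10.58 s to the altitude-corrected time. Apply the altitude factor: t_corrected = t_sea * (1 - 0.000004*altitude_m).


Correction factor = 1 - 0.000004 * 1312 = 0.994752
t_corrected = t_sea * factor = 10.58 * 0.994752
t_corrected = 10.5245 s

10.5245 s


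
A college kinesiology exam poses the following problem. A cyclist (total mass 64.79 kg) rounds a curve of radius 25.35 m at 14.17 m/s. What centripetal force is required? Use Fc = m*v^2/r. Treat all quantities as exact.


Fc = m * v^2 / r
v^2 = 14.17^2 = 200.7889
Fc = 64.79 * 200.7889 / 25.35
Fc = 13009.1128 / 25.35 = 513.18 N

513.18 N


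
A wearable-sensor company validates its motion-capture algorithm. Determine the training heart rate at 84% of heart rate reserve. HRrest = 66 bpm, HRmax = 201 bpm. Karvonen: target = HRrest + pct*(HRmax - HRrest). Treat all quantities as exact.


Target = HRrest + pct*(HRmax - HRrest)
Heart rate reserve = HRmax - HRrest = 201 - 66 = 135 bpm
Fraction = 84% = 0.84
Target = 66 + 0.84 * 135
Target = 66 + 113.4 = 179.4 bpm

179.4 bpm


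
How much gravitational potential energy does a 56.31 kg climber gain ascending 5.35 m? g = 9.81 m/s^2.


PE = m * g * h
PE = 56.31 * 9.81 * 5.35
PE = 552.4011 * 5.35 = 2955.3459 J

2955.3459 J


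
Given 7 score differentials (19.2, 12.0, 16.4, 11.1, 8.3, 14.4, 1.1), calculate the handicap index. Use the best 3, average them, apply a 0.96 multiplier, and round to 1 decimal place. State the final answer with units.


All differentials: 19.2, 12.0, 16.4, 11.1, 8.3, 14.4, 1.1
Sorted: 1.1, 8.3, 11.1, 12.0, 14.4, 16.4, 19.2
Best 3: 1.1, 8.3, 11.1
Average of best = 20.5 / 3 = 6.8333
Raw index = 6.8333 * 0.96 = 6.56
Handicap index = round(6.56, 1) = 6.6

6.6


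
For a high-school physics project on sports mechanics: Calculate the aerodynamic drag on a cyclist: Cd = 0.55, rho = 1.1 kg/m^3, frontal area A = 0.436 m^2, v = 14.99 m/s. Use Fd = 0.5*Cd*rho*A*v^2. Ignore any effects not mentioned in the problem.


Fd = 0.5 * Cd * rho * A * v^2
Fd = 0.5 * 0.55 * 1.1 * 0.436 * 14.99^2
v^2 = 224.7001
Fd = 0.5 * 0.55 * 1.1 * 0.436 * 224.7001 = 29.6357 N

29.6357 N


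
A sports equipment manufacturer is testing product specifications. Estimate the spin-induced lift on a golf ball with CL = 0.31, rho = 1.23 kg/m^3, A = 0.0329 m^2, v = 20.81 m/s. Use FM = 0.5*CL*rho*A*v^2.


FM = 0.5 * CL * rho * A * v^2
FM = 0.5 * 0.31 * 1.23 * 0.0329 * 20.81^2
v^2 = 433.0561
FM = 0.5 * 0.31 * 1.23 * 0.0329 * 433.0561 = 2.7163 N

2.7163 N


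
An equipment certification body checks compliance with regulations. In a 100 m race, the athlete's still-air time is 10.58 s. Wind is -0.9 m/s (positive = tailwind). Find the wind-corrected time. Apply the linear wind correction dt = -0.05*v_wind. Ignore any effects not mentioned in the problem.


dt = -0.05 * v_wind = -0.05 * -0.9 = 0.045 s
t_corrected = t_still + dt = 10.58 + (0.045)
t_corrected = 10.625 s

10.625 s


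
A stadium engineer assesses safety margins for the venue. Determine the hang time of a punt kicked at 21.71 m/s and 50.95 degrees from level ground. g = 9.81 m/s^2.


T = 2*v*sin(theta)/g
sin(theta) = sin(50.95 deg) = 0.7766
T = 2*21.71*0.7766 / 9.81
T = 33.7198 / 9.81 = 3.4373 s

3.4373 s


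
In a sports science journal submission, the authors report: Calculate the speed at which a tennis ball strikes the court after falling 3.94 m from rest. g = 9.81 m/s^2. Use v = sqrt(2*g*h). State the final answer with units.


v = sqrt(2 * g * h)
v = sqrt(2 * 9.81 * 3.94)
v = sqrt(77.3028) = 8.7922 m/s

8.7922 m/s


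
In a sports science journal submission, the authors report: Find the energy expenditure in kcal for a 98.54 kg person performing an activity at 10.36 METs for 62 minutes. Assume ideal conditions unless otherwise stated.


kcal = MET * mass * time_hr
Convert time: 62 min = 1.0333 hr
kcal = 10.36 * 98.54 * 1.0333
kcal = 1054.9035 kcal

1054.9035 kcal


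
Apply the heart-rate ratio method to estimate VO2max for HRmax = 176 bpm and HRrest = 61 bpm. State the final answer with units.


VO2max = 15.3 * HRmax / HRrest
VO2max = 15.3 * 176 / 61
VO2max = 2692.8 / 61 = 44.1443 mL/kg/min

44.1443 mL/kg/min


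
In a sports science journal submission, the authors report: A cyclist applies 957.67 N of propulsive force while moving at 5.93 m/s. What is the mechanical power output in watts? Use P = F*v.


P = F * v
P = 957.67 * 5.93
P = 5678.9831 W

5678.9831 W


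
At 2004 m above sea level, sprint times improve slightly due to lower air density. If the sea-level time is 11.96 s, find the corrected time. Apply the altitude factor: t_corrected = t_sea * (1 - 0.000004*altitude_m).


Correction factor = 1 - 0.000004 * 2004 = 0.991984
t_corrected = t_sea * factor = 11.96 * 0.991984
t_corrected = 11.8641 s

11.8641 s


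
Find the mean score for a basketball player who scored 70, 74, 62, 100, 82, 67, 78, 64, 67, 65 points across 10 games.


Average = sum / n
Sum = 729
Average = 729 / 10 = 72.9

72.9


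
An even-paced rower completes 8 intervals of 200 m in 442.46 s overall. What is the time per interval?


Split time = total_time / n_laps = 442.46 / 8
Split time = 55.3075 s per lap

55.3075 s


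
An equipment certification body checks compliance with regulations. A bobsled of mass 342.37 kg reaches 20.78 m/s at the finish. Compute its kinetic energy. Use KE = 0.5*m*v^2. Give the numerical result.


KE = 0.5 * m * v^2
KE = 0.5 * 342.37 * 20.78^2
KE = 0.5 * 342.37 * 431.8084 = 73919.121 J

73919.121 J


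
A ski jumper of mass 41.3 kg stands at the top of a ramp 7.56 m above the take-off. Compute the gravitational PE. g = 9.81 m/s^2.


PE = m * g * h
PE = 41.3 * 9.81 * 7.56
PE = 405.153 * 7.56 = 3062.9567 J

3062.9567 J


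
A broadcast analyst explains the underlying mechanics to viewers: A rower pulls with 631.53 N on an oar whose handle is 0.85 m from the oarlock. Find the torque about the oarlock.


tau = F * d
tau = 631.53 * 0.85
tau = 536.8005 N*m

536.8005 N*m


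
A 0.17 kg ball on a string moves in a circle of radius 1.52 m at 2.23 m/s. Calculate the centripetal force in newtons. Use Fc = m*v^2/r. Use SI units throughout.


Fc = m * v^2 / r
v^2 = 2.23^2 = 4.9729
Fc = 0.17 * 4.9729 / 1.52
Fc = 0.8454 / 1.52 = 0.5562 N

0.5562 N


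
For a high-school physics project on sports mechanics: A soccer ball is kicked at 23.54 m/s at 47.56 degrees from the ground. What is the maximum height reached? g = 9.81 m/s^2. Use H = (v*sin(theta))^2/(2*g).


H = (v*sin(theta))^2 / (2*g)
vy = v*sin(theta) = 23.54 * sin(47.56 deg) = 17.3722 m/s
H = vy^2 / (2*g) = 301.7917 / (2*9.81)
H = 301.7917 / 19.62 = 15.3818 m

15.3818 m


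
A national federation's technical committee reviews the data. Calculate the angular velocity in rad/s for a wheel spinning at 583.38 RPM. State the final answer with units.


omega = RPM * 2 * pi / 60
omega = 583.38 * 2 * 3.14159 / 60
omega = 3665.4846 / 60 = 61.0914 rad/s

61.0914 rad/s


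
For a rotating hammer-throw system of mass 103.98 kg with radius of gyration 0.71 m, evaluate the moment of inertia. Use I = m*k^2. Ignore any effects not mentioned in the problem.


I = m * k^2
I = 103.98 * 0.71^2
I = 103.98 * 0.5041 = 52.4163 kg*m^2

52.4163 kg*m^2


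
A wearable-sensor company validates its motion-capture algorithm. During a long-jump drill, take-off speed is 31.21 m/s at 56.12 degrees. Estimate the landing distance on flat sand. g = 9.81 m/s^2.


R = v^2 * sin(2*theta) / g
Convert angle to radians: theta = 56.12 deg = 0.9795 rad
sin(2*theta) = sin(1.959) = 0.9256
R = 31.21^2 * 0.9256 / 9.81
R = 974.0641 * 0.9256 / 9.81 = 91.9062 m

91.9062 m


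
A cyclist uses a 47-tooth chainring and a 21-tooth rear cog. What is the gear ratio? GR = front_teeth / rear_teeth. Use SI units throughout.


GR = front_teeth / rear_teeth
GR = 47 / 21
GR = 2.2381

2.2381


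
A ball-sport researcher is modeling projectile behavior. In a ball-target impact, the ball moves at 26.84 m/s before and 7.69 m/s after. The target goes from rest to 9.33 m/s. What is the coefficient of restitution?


e = (v2_after - v1_after) / (v1_before - v2_before)
Numerator = 9.33 - 7.69 = 1.64
Denominator = 26.84 - 0 = 26.84
e = 1.64 / 26.84 = 0.0611

0.0611


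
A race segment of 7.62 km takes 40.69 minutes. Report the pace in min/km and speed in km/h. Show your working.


Pace = time / distance = 40.69 min / 7.62 km = 5.3399 min/km
Speed = distance / time_in_hours = 7.62 / 0.6782 hr
Speed = 11.2362 km/h

5.3399 min/km, 11.2362 km/h


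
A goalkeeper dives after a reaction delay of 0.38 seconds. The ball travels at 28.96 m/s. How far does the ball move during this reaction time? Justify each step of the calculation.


d = v * t
d = 28.96 * 0.38
d = 11.0048 m

11.0048 m


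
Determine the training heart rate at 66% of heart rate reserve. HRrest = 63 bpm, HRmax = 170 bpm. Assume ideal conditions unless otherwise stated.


Target = HRrest + pct*(HRmax - HRrest)
Heart rate reserve = HRmax - HRrest = 170 - 63 = 107 bpm
Fraction = 66% = 0.66
Target = 63 + 0.66 * 107
Target = 63 + 70.62 = 133.62 bpm

133.62 bpm


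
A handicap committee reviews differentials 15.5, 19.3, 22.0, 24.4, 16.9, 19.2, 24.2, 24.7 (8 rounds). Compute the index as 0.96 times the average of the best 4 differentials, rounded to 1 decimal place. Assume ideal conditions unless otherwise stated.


All differentials: 15.5, 19.3, 22.0, 24.4, 16.9, 19.2, 24.2, 24.7
Sorted: 15.5, 16.9, 19.2, 19.3, 22.0, 24.2, 24.4, 24.7
Best 4: 15.5, 16.9, 19.2, 19.3
Average of best = 70.9 / 4 = 17.725
Raw index = 17.725 * 0.96 = 17.016
Handicap index = round(17.016, 1) = 17.0

17.0


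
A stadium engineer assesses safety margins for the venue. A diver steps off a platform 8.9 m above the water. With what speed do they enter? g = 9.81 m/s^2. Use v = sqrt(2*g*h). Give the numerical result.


v = sqrt(2 * g * h)
v = sqrt(2 * 9.81 * 8.9)
v = sqrt(174.618) = 13.2143 m/s

13.2143 m/s


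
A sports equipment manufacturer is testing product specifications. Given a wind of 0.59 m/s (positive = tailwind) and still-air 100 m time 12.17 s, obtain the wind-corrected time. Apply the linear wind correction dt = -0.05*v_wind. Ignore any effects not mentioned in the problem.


dt = -0.05 * v_wind = -0.05 * 0.59 = -0.0295 s
t_corrected = t_still + dt = 12.17 + (-0.0295)
t_corrected = 12.1405 s

12.1405 s


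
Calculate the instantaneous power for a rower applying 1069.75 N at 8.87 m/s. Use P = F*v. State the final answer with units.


P = F * v
P = 1069.75 * 8.87
P = 9488.6825 W

9488.6825 W


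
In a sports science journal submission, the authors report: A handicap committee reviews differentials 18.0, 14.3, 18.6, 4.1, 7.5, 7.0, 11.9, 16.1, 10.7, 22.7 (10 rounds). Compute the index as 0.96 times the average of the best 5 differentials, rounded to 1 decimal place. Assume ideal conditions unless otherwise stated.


All differentials: 18.0, 14.3, 18.6, 4.1, 7.5, 7.0, 11.9, 16.1, 10.7, 22.7
Sorted: 4.1, 7.0, 7.5, 10.7, 11.9, 14.3, 16.1, 18.0, 18.6, 22.7
Best 5: 4.1, 7.0, 7.5, 10.7, 11.9
Average of best = 41.2 / 5 = 8.24
Raw index = 8.24 * 0.96 = 7.9104
Handicap index = round(7.9104, 1) = 7.9

7.9


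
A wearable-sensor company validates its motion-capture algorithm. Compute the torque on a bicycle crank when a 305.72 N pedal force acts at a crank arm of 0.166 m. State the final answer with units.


tau = F * d
tau = 305.72 * 0.166
tau = 50.7495 N*m

50.7495 N*m


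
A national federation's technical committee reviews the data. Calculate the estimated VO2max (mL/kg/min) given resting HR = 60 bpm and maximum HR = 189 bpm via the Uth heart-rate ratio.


VO2max = 15.3 * HRmax / HRrest
VO2max = 15.3 * 189 / 60
VO2max = 2891.7 / 60 = 48.195 mL/kg/min

48.195 mL/kg/min


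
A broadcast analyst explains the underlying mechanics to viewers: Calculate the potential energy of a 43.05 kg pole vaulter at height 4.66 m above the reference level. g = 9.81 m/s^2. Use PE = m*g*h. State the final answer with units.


PE = m * g * h
PE = 43.05 * 9.81 * 4.66
PE = 422.3205 * 4.66 = 1968.0135 J

1968.0135 J


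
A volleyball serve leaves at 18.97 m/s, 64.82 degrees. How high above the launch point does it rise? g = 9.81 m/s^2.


H = (v*sin(theta))^2 / (2*g)
vy = v*sin(theta) = 18.97 * sin(64.82 deg) = 17.1674 m/s
H = vy^2 / (2*g) = 294.7192 / (2*9.81)
H = 294.7192 / 19.62 = 15.0214 m

15.0214 m


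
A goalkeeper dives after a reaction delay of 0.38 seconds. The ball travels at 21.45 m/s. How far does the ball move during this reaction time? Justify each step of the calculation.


d = v * t
d = 21.45 * 0.38
d = 8.151 m

8.151 m


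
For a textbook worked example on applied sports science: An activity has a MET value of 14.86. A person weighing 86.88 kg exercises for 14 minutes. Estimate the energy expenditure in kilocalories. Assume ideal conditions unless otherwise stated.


kcal = MET * mass * time_hr
Convert time: 14 min = 0.2333 hr
kcal = 14.86 * 86.88 * 0.2333
kcal = 301.2419 kcal

301.2419 kcal


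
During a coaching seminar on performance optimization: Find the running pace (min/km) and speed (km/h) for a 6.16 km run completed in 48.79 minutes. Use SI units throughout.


Pace = time / distance = 48.79 min / 6.16 km = 7.9205 min/km
Speed = distance / time_in_hours = 6.16 / 0.8132 hr
Speed = 7.5753 km/h

7.9205 min/km, 7.5753 km/h


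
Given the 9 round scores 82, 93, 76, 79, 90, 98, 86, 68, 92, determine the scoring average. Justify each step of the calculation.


Average = sum / n
Sum = 764
Average = 764 / 9 = 84.8889

84.8889


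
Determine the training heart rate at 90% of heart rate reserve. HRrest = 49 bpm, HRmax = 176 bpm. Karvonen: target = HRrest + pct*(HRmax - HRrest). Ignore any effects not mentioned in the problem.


Target = HRrest + pct*(HRmax - HRrest)
Heart rate reserve = HRmax - HRrest = 176 - 49 = 127 bpm
Fraction = 90% = 0.9
Target = 49 + 0.9 * 127
Target = 49 + 114.3 = 163.3 bpm

163.3 bpm


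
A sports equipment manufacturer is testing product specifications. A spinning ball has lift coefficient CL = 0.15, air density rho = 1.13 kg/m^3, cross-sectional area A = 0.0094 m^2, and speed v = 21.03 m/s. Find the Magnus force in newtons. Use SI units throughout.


FM = 0.5 * CL * rho * A * v^2
FM = 0.5 * 0.15 * 1.13 * 0.0094 * 21.03^2
v^2 = 442.2609
FM = 0.5 * 0.15 * 1.13 * 0.0094 * 442.2609 = 0.3523 N

0.3523 N


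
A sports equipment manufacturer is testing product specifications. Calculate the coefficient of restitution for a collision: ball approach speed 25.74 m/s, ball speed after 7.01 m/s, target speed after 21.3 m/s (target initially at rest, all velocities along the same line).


e = (v2_after - v1_after) / (v1_before - v2_before)
Numerator = 21.3 - 7.01 = 14.29
Denominator = 25.74 - 0 = 25.74
e = 14.29 / 25.74 = 0.5552

0.5552


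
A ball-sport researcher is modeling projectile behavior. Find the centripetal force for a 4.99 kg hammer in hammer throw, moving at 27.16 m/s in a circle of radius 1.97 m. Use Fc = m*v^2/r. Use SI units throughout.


Fc = m * v^2 / r
v^2 = 27.16^2 = 737.6656
Fc = 4.99 * 737.6656 / 1.97
Fc = 3680.9513 / 1.97 = 1868.5032 N

1868.5032 N


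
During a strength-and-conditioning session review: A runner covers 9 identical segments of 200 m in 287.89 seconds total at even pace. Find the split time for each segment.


Split time = total_time / n_laps = 287.89 / 9
Split time = 31.9878 s per lap

31.9878 s


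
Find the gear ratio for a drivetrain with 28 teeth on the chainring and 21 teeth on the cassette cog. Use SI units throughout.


GR = front_teeth / rear_teeth
GR = 28 / 21
GR = 1.3333

1.3333


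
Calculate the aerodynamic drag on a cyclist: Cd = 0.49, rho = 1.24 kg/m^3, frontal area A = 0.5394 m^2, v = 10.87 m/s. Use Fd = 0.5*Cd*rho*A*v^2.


Fd = 0.5 * Cd * rho * A * v^2
Fd = 0.5 * 0.49 * 1.24 * 0.5394 * 10.87^2
v^2 = 118.1569
Fd = 0.5 * 0.49 * 1.24 * 0.5394 * 118.1569 = 19.3623 N

19.3623 N


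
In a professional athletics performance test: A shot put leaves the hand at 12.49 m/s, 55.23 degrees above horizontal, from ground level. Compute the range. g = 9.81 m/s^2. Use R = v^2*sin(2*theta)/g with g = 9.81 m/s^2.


R = v^2 * sin(2*theta) / g
Convert angle to radians: theta = 55.23 deg = 0.9639 rad
sin(2*theta) = sin(1.9279) = 0.9369
R = 12.49^2 * 0.9369 / 9.81
R = 156.0001 * 0.9369 / 9.81 = 14.899 m

14.899 m


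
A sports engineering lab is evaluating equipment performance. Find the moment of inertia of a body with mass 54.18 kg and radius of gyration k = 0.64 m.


I = m * k^2
I = 54.18 * 0.64^2
I = 54.18 * 0.4096 = 22.1921 kg*m^2

22.1921 kg*m^2


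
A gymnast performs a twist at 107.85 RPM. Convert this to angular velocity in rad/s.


omega = RPM * 2 * pi / 60
omega = 107.85 * 2 * 3.14159 / 60
omega = 677.6415 / 60 = 11.294 rad/s

11.294 rad/s


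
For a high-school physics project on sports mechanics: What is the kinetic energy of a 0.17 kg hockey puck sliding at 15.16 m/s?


KE = 0.5 * m * v^2
KE = 0.5 * 0.17 * 15.16^2
KE = 0.5 * 0.17 * 229.8256 = 19.5352 J

19.5352 J


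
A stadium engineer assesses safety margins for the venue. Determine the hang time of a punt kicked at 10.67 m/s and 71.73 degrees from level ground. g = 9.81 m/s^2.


T = 2*v*sin(theta)/g
sin(theta) = sin(71.73 deg) = 0.9496
T = 2*10.67*0.9496 / 9.81
T = 20.2642 / 9.81 = 2.0657 s

2.0657 s


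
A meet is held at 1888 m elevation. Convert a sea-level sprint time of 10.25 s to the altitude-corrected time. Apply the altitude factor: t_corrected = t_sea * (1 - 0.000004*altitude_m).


Correction factor = 1 - 0.000004 * 1888 = 0.992448
t_corrected = t_sea * factor = 10.25 * 0.992448
t_corrected = 10.1726 s

10.1726 s


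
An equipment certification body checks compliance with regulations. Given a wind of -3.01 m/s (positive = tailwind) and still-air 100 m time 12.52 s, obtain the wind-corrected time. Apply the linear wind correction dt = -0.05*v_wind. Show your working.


dt = -0.05 * v_wind = -0.05 * -3.01 = 0.1505 s
t_corrected = t_still + dt = 12.52 + (0.1505)
t_corrected = 12.6705 s

12.6705 s


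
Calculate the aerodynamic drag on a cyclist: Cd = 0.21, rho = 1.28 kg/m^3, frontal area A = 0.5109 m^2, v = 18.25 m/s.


Fd = 0.5 * Cd * rho * A * v^2
Fd = 0.5 * 0.21 * 1.28 * 0.5109 * 18.25^2
v^2 = 333.0625
Fd = 0.5 * 0.21 * 1.28 * 0.5109 * 333.0625 = 22.8697 N

22.8697 N
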